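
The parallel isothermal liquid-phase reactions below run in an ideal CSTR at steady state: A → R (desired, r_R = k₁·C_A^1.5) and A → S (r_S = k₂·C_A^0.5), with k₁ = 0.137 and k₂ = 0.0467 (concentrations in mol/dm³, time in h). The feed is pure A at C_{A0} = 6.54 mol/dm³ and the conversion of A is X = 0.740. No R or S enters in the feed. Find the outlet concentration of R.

4.03 mol/dm³

Exit C_A = C_{A0}(1−X) = 6.54×0.260 = 1.700 mol/dm³.
In a CSTR the entire volume is at exit conditions, so r_R = 0.137×1.700^1.5 = 0.3038 and r_S = 0.0467×1.700^0.5 = 0.06090.
Fraction of consumed A going to R: r_R/(r_R+r_S) = 0.8330.
C_R = 0.8330·C_{A0}·X = 0.8330×6.54×0.740 = 4.03 mol/dm³.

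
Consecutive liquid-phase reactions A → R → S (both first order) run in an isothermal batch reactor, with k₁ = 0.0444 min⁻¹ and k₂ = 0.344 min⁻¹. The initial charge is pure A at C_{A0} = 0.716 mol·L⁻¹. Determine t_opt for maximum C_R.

Setting dC_R/dt = 0 gives t_opt = ln(k₂/k₁)/(k₂−k₁).
= ln(0.344/0.0444)/(0.344−0.0444) = ln(7.748)/0.2996 = 2.047/0.2996 = 6.83 min.

6.83 min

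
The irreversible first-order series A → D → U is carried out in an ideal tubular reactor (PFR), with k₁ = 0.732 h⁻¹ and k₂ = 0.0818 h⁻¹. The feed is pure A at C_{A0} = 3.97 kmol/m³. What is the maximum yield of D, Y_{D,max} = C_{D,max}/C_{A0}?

0.759

For a first-order series the maximum intermediate yield is C_{D,max}/C_{A0} = (k₁/k₂)^[k₂/(k₂−k₁)].
= (0.732/0.0818)^(0.0818/(0.0818−0.732)) = (8.949)^(-0.1258) = 0.7590.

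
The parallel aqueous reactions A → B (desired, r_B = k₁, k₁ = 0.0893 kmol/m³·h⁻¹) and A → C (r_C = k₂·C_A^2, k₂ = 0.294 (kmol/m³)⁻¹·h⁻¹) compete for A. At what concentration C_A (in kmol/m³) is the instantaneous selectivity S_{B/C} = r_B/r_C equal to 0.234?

S_{B/C} = (k₁/k₂)·C_A^-2 ⇒ C_A = (S·k₂/k₁)^(-0.5).
= (0.234×0.294/0.0893)^(-0.5) = (0.7704)^(-0.5) = 1.14 kmol/m³.

1.14 kmol/m³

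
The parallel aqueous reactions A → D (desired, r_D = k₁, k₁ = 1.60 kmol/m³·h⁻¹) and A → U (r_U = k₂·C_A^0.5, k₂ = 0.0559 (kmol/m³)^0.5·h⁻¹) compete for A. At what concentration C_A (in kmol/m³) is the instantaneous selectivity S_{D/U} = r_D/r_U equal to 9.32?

9.43 kmol/m³

S_{D/U} = (k₁/k₂)·C_A^-0.5 ⇒ C_A = (S·k₂/k₁)^(-2).
= (9.32×0.0559/1.60)^(-2) = (0.3256)^(-2) = 9.43 kmol/m³.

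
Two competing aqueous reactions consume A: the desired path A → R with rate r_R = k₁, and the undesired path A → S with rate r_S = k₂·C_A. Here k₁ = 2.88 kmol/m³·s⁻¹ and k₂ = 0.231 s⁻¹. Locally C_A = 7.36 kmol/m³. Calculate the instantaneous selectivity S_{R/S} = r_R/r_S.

1.69

S_{R/S} = r_R/r_S = (k₁)/(k₂·C_A) = (k₁/k₂)·C_A⁻¹.
= (2.88) / (0.231×7.360) = 2.880/1.700 = 1.69.
The undesired path is higher order in A, so low C_A (CSTR or dilute feed) favours R.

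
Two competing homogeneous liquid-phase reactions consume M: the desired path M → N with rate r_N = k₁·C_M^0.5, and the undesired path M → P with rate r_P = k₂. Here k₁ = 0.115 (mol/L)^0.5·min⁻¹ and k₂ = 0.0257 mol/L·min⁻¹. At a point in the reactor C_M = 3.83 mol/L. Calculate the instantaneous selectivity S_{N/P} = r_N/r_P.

8.76

S_{N/P} = r_N/r_P = (k₁·C_M^0.5)/(k₂) = (k₁/k₂)·C_M^0.5.
= (0.115×3.830^0.5) / (0.0257) = 0.2251/0.02570 = 8.76.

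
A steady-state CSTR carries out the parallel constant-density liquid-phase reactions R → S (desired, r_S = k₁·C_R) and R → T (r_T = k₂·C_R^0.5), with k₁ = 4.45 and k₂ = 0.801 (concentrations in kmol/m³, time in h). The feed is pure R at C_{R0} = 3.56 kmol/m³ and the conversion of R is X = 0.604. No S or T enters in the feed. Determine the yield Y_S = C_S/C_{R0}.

0.524

Exit C_R = C_{R0}(1−X) = 3.56×0.396 = 1.410 kmol/m³.
Rates in a CSTR are evaluated at the outlet concentration: r_S = 4.45×1.410 = 6.273, r_T = 0.801×1.410^0.5 = 0.9511.
Fraction of consumed R going to S: r_S/(r_S+r_T) = 0.8684.
C_S = 0.8684·C_{R0}·X = 0.8684×3.56×0.604 = 1.87 kmol/m³; Y_S = C_S/C_{R0} = 0.524.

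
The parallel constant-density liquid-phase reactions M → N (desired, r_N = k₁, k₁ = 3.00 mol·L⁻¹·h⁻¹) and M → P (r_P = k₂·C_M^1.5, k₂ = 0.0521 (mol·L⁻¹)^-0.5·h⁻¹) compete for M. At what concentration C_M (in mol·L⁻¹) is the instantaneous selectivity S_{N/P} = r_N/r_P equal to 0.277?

S_{N/P} = (k₁/k₂)·C_M^-1.5 ⇒ C_M = (S·k₂/k₁)^(1/(-1.5)).
= (0.277×0.0521/3.00)^(-0.6667) = (0.004811)^(-0.6667) = 35.1 mol·L⁻¹.

35.1 mol·L⁻¹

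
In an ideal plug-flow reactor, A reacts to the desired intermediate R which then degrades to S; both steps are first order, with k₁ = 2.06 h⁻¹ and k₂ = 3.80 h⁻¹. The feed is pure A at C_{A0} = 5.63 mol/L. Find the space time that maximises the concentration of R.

0.352 h

The intermediate peaks when r₁ = r₂, i.e. k₁e^(−k₁τ) = k₂e^(−k₂τ), giving τ_opt = ln(k₂/k₁)/(k₂−k₁).
= ln(3.80/2.06)/(3.80−2.06) = ln(1.845)/1.740 = 0.6123/1.740 = 0.352 h.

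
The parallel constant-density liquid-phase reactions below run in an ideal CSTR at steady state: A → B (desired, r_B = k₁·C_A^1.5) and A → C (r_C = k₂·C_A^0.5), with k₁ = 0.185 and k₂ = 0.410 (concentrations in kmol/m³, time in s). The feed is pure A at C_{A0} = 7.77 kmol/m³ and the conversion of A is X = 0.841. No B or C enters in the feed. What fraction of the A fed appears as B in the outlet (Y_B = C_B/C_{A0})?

0.301

Exit C_A = C_{A0}(1−X) = 7.77×0.159 = 1.235 kmol/m³.
A CSTR operates uniformly at the exit composition, giving r_B = 0.2540 and r_C = 0.4557 (each k·C_A^n at C_A = 1.235).
Fraction of consumed A going to B: r_B/(r_B+r_C) = 0.3579.
C_B = 0.3579·C_{A0}·X = 0.3579×7.77×0.841 = 2.34 kmol/m³; Y_B = C_B/C_{A0} = 0.301.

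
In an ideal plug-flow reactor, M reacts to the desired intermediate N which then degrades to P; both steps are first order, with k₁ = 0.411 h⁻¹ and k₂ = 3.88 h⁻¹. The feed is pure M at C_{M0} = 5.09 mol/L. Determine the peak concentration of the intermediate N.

0.413 mol/L

Evaluating C_N at τ_opt = ln(k₂/k₁)/(k₂−k₁) gives C_{N,max}/C_{M0} = (k₁/k₂)^[k₂/(k₂−k₁)].
= (0.411/3.88)^(3.88/(3.88−0.411)) = (0.1059)^(1.118) = 0.08119.
C_{N,max} = 0.08119×5.09 = 0.413 mol/L.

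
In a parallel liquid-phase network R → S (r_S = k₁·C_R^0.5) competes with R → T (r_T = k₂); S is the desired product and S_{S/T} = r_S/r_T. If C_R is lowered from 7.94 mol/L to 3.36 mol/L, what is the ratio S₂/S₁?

0.651

S_{S/T} = (k₁/k₂)·C_R^0.5, so S₂/S₁ = (C_{R,2}/C_{R,1})^0.5.
= (3.36/7.94)^0.5 = (0.4232)^0.5 = 0.651.
Selectivity toward S falls as C_R falls — high-concentration operation is favoured.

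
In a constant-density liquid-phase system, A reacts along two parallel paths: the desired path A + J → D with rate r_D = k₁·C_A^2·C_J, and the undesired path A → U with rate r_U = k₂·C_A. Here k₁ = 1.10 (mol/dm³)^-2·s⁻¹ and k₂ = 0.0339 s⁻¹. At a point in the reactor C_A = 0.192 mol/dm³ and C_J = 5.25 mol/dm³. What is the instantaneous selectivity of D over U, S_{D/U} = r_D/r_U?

S_{D/U} = r_D/r_U = (k₁·C_A^2·C_J)/(k₂·C_A) = (k₁/k₂)·C_A·C_J.
= (1.10×0.1920^2×5.250) / (0.0339×0.1920) = 0.2129/0.006509 = 32.7.

32.7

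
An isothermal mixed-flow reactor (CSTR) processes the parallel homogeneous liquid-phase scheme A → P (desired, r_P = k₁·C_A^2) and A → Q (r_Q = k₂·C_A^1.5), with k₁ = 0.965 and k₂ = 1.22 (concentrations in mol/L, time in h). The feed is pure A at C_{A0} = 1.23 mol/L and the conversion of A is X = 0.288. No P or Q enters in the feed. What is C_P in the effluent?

0.151 mol/L

Exit C_A = C_{A0}(1−X) = 1.23×0.712 = 0.8758 mol/L.
In a CSTR the entire volume is at exit conditions, so r_P = 0.965×0.8758^2 = 0.7401 and r_Q = 1.22×0.8758^1.5 = 0.9999.
Fraction of consumed A going to P: r_P/(r_P+r_Q) = 0.4254.
C_P = 0.4254·C_{A0}·X = 0.4254×1.23×0.288 = 0.151 mol/L.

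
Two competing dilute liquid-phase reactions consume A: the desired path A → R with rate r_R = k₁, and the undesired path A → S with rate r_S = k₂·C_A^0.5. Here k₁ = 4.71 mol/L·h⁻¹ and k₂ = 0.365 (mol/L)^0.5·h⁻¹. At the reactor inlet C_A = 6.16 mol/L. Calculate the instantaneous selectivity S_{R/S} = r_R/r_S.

5.20

S_{R/S} = r_R/r_S = (k₁)/(k₂·C_A^0.5) = (k₁/k₂)·C_A^-0.5.
= (4.71) / (0.365×6.160^0.5) = 4.710/0.9059 = 5.20.
The undesired path is higher order in A, so low C_A (CSTR or dilute feed) favours R.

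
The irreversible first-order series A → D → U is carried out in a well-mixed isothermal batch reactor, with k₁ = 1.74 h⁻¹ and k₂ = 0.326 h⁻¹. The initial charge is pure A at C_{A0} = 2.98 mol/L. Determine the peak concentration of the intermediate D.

2.03 mol/L

At the optimum, C_{D,max}/C_{A0} = (k₁/k₂)^[k₂/(k₂−k₁)].
= (1.74/0.326)^(0.326/(0.326−1.74)) = (5.337)^(-0.2306) = 0.6797.
C_{D,max} = 0.6797×2.98 = 2.03 mol/L.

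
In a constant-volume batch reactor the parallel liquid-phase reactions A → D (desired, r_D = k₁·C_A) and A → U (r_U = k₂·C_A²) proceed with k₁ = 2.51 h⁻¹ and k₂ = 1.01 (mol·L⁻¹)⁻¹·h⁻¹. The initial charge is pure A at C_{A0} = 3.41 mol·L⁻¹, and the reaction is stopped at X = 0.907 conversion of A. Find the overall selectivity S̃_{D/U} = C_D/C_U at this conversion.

1.48

C_A = C_{A0}(1−X) = 0.3171 mol·L⁻¹.
Along a PFR/batch, dC_D/dC_A = −r_D/(r_D+r_U) = −k₁/(k₁+k₂·C_A).
Integrating from C_{A0} to C_A: C_D = (2.51/1.01)·ln[(2.51+1.01·3.41)/(2.51+1.01·0.317)] = 2.485·ln(5.954/2.830) = 1.848 mol·L⁻¹.
C_U = (C_{A0}−C_A)−C_D = 1.245 mol·L⁻¹; S̃_{D/U} = 1.848/1.245 = 1.48.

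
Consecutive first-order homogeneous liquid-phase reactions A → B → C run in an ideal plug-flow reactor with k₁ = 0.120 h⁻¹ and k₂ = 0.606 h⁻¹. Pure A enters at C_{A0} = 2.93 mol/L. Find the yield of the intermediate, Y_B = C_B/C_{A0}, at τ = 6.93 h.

The intermediate concentration in a first-order A→B→C sequence is C_B = k₁C_{A0}(e^(−k₁τ) − e^(−k₂τ))/(k₂−k₁).
e^(−k₁τ) = e^(−0.120×6.93) = e^(−0.8316) = 0.4354; e^(−k₂τ) = e^(−4.200) = 0.01500.
C_B = 0.120×2.93/(0.606−0.120) × (0.4354−0.01500) = 0.7235×0.4204 = 0.3041 mol/L.
Y_B = C_B/C_{A0} = 0.3041/2.93 = 0.104.

0.104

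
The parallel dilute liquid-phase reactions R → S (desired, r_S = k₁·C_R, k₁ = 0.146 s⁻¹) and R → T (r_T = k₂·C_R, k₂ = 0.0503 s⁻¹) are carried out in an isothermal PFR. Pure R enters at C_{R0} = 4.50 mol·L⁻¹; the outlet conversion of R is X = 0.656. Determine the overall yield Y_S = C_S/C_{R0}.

0.488

C_R = C_{R0}(1−X) = 1.548 mol·L⁻¹.
Both paths are first order in R, so the instantaneous fraction to S is constant: dC_S/d(−C_R) = k₁/(k₁+k₂) = 0.7438.
C_S = 0.7438·(C_{R0}−C_R) = 0.7438×2.952 = 2.20 mol·L⁻¹.
Y_S = C_S/C_{R0} = 2.196/4.50 = 0.488.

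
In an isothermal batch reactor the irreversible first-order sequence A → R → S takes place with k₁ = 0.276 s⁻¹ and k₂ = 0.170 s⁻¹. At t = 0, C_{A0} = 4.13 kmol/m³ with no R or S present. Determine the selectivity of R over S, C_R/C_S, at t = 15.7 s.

0.174

For first-order series with pure A initially, C_R(t) = k₁C_{A0}/(k₂−k₁)·(e^(−k₁t) − e^(−k₂t)).
e^(−k₁t) = e^(−0.276×15.7) = e^(−4.333) = 0.01313; e^(−k₂t) = e^(−2.669) = 0.06932.
C_R = 0.276×4.13/(0.170−0.276) × (0.01313−0.06932) = (-10.75)×(-0.05620) = 0.6043 kmol/m³.
C_A = C_{A0}e^(−k₁t) = 0.05421 kmol/m³, so C_S = C_{A0}−C_A−C_R = 3.471 kmol/m³; C_R/C_S = 0.174.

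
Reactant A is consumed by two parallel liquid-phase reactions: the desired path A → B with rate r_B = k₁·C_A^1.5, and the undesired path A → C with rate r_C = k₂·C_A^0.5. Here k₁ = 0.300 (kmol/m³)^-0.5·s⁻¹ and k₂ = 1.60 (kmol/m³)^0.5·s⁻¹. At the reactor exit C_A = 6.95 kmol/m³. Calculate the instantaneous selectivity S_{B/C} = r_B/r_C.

1.30

S_{B/C} = r_B/r_C = (k₁·C_A^1.5)/(k₂·C_A^0.5) = (k₁/k₂)·C_A.
= (0.300×6.950^1.5) / (1.60×6.950^0.5) = 5.497/4.218 = 1.30.
Since the desired path is higher order in A, keeping C_A high (PFR or concentrated feed) favours B.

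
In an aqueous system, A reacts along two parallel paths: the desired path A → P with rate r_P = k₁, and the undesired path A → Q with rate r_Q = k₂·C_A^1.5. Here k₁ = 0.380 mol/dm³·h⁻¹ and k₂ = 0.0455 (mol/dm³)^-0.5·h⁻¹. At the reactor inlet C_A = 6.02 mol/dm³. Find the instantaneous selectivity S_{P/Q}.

S_{P/Q} = r_P/r_Q = (k₁)/(k₂·C_A^1.5) = (k₁/k₂)·C_A^-1.5.
= (0.380) / (0.0455×6.020^1.5) = 0.3800/0.6721 = 0.565.
The undesired path is higher order in A, so low C_A (CSTR or dilute feed) favours P.

0.565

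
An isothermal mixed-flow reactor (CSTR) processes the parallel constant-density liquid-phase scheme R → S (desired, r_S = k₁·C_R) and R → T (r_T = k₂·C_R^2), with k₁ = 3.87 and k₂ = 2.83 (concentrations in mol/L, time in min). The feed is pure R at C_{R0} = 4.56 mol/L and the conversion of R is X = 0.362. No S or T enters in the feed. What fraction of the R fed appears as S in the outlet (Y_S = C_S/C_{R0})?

Exit C_R = C_{R0}(1−X) = 4.56×0.638 = 2.909 mol/L.
In a CSTR the entire volume is at exit conditions, so r_S = 3.87×2.909 = 11.26 and r_T = 2.83×2.909^2 = 23.95.
Fraction of consumed R going to S: r_S/(r_S+r_T) = 0.3197.
C_S = 0.3197·C_{R0}·X = 0.3197×4.56×0.362 = 0.528 mol/L; Y_S = C_S/C_{R0} = 0.116.

0.116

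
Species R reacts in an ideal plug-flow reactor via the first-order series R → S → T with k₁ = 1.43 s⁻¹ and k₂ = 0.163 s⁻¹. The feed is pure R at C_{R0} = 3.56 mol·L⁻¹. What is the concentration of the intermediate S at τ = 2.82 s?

The intermediate concentration in a first-order A→B→C sequence is C_S = k₁C_{R0}(e^(−k₁τ) − e^(−k₂τ))/(k₂−k₁).
e^(−k₁τ) = e^(−1.43×2.82) = e^(−4.033) = 0.01773; e^(−k₂τ) = e^(−0.4597) = 0.6315.
C_S = 1.43×3.56/(0.163−1.43) × (0.01773−0.6315) = (-4.018)×(-0.6138) = 2.466 mol·L⁻¹.

2.47 mol·L⁻¹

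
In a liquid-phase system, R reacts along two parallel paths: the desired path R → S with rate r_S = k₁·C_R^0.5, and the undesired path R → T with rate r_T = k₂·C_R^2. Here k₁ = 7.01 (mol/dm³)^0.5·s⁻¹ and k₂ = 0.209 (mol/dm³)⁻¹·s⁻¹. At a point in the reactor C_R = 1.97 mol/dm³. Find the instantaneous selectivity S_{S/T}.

S_{S/T} = r_S/r_T = (k₁·C_R^0.5)/(k₂·C_R^2) = (k₁/k₂)·C_R^-1.5.
= (7.01×1.970^0.5) / (0.209×1.970^2) = 9.839/0.8111 = 12.1.
The undesired path is higher order in R, so low C_R (CSTR or dilute feed) favours S.

12.1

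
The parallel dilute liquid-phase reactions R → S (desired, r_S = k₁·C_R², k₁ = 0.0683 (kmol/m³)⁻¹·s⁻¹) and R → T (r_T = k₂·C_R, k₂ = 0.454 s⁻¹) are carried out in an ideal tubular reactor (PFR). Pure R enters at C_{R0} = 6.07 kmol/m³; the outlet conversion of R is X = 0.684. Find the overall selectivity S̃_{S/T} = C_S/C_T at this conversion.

C_R = C_{R0}(1−X) = 1.918 kmol/m³.
Along a PFR/batch, dC_T/dC_R = −r_T/(r_S+r_T) = −k₂/(k₂+k₁·C_R).
Integrating from C_{R0} to C_R: C_T = (0.454/0.0683)·ln[(0.454+0.0683·6.07)/(0.454+0.0683·1.92)] = 6.647·ln(0.8686/0.5850) = 2.627 kmol/m³.
Then C_S = (C_{R0}−C_R) − C_T = 4.152 − 2.627 = 1.525 kmol/m³.
S̃_{S/T} = C_S/C_T = 1.525/2.627 = 0.580.

0.580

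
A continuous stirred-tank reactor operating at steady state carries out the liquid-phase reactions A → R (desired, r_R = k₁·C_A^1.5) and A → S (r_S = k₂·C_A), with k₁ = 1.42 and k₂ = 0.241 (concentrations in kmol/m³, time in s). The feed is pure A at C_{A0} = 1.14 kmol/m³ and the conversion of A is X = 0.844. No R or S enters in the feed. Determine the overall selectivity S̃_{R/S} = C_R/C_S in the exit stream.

Exit C_A = C_{A0}(1−X) = 1.14×0.156 = 0.1778 kmol/m³.
A CSTR operates uniformly at the exit composition, giving r_R = 0.1065 and r_S = 0.04286 (each k·C_A^n at C_A = 0.1778).
Overall selectivity = C_R/C_S = r_Rτ/(r_Sτ) = r_R/r_S = 2.48.

2.48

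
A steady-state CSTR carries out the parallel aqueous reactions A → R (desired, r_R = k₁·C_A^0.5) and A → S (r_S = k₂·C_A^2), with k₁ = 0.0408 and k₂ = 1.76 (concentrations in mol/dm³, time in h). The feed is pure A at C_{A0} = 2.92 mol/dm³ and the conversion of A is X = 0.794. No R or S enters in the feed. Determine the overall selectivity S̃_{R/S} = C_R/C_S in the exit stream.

0.0497

Exit C_A = C_{A0}(1−X) = 2.92×0.206 = 0.6015 mol/dm³.
In a CSTR the entire volume is at exit conditions, so r_R = 0.0408×0.6015^0.5 = 0.03164 and r_S = 1.76×0.6015^2 = 0.6368.
Overall selectivity = C_R/C_S = r_Rτ/(r_Sτ) = r_R/r_S = 0.0497.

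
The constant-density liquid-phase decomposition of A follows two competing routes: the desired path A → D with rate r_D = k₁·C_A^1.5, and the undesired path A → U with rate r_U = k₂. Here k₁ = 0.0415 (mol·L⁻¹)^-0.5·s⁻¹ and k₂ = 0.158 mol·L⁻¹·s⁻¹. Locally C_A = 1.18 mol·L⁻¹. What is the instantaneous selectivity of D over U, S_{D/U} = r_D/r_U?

S_{D/U} = r_D/r_U = (k₁·C_A^1.5)/(k₂) = (k₁/k₂)·C_A^1.5.
= (0.0415×1.180^1.5) / (0.158) = 0.05320/0.1580 = 0.337.
Since the desired path is higher order in A, keeping C_A high (PFR or concentrated feed) favours D.

0.337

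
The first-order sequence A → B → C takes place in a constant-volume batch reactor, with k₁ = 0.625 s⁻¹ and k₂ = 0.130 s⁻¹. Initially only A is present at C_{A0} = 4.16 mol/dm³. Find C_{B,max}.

2.75 mol/dm³

Evaluating C_B at t_opt = ln(k₂/k₁)/(k₂−k₁) gives C_{B,max}/C_{A0} = (k₁/k₂)^[k₂/(k₂−k₁)].
= (0.625/0.130)^(0.130/(0.130−0.625)) = (4.808)^(-0.2626) = 0.6621.
C_{B,max} = 0.6621×4.16 = 2.75 mol/dm³.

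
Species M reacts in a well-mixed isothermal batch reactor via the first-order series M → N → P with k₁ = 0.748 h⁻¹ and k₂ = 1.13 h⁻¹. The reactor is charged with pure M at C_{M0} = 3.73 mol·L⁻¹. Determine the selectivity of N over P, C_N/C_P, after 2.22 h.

Solving the coupled first-order balances gives C_N(t) = [k₁/(k₂−k₁)]·C_{M0}·(e^(−k₁t) − e^(−k₂t)).
e^(−k₁t) = e^(−0.748×2.22) = e^(−1.661) = 0.1900; e^(−k₂t) = e^(−2.509) = 0.08138.
C_N = 0.748×3.73/(1.13−0.748) × (0.1900−0.08138) = 7.304×0.1087 = 0.7936 mol·L⁻¹.
C_M = C_{M0}e^(−k₁t) = 0.7088 mol·L⁻¹, so C_P = C_{M0}−C_M−C_N = 2.228 mol·L⁻¹; C_N/C_P = 0.356.

0.356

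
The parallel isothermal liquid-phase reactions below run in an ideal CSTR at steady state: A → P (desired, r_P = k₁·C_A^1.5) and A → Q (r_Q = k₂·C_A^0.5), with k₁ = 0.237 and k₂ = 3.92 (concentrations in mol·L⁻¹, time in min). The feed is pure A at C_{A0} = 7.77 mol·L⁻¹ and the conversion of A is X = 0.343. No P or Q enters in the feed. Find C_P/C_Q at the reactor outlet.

0.309

Exit C_A = C_{A0}(1−X) = 7.77×0.657 = 5.105 mol·L⁻¹.
A CSTR operates uniformly at the exit composition, giving r_P = 2.734 and r_Q = 8.857 (each k·C_A^n at C_A = 5.105).
Overall selectivity = C_P/C_Q = r_Pτ/(r_Qτ) = r_P/r_Q = 0.309.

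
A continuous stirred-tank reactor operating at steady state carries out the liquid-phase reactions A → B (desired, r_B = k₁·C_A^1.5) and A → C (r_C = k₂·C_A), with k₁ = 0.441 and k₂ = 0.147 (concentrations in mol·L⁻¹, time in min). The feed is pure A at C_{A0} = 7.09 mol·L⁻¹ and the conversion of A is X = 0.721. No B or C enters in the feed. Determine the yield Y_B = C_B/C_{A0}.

0.583

Exit C_A = C_{A0}(1−X) = 7.09×0.279 = 1.978 mol·L⁻¹.
A CSTR operates uniformly at the exit composition, giving r_B = 1.227 and r_C = 0.2908 (each k·C_A^n at C_A = 1.978).
Fraction of consumed A going to B: r_B/(r_B+r_C) = 0.8084.
C_B = 0.8084·C_{A0}·X = 0.8084×7.09×0.721 = 4.13 mol·L⁻¹; Y_B = C_B/C_{A0} = 0.583.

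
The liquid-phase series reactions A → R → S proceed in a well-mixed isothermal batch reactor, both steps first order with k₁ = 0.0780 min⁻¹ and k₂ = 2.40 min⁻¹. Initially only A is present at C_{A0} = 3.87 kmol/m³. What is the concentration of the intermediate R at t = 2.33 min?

The intermediate concentration in a first-order A→B→C sequence is C_R = k₁C_{A0}(e^(−k₁t) − e^(−k₂t))/(k₂−k₁).
e^(−k₁t) = e^(−0.0780×2.33) = e^(−0.1817) = 0.8338; e^(−k₂t) = e^(−5.592) = 0.003728.
C_R = 0.0780×3.87/(2.40−0.0780) × (0.8338−0.003728) = 0.1300×0.8301 = 0.1079 kmol/m³.

0.108 kmol/m³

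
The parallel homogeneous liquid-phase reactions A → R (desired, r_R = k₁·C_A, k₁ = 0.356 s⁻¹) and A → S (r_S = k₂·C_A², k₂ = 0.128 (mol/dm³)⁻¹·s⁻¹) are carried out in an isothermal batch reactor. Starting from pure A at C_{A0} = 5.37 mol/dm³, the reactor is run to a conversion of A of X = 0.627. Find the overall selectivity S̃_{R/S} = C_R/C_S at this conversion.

0.786

C_A = C_{A0}(1−X) = 2.003 mol/dm³.
Along a PFR/batch, dC_R/dC_A = −r_R/(r_R+r_S) = −k₁/(k₁+k₂·C_A).
Integrating from C_{A0} to C_A: C_R = (0.356/0.128)·ln[(0.356+0.128·5.37)/(0.356+0.128·2.00)] = 2.781·ln(1.043/0.6124) = 1.482 mol/dm³.
C_S = (C_{A0}−C_A)−C_R = 1.885 mol/dm³; S̃_{R/S} = 1.482/1.885 = 0.786.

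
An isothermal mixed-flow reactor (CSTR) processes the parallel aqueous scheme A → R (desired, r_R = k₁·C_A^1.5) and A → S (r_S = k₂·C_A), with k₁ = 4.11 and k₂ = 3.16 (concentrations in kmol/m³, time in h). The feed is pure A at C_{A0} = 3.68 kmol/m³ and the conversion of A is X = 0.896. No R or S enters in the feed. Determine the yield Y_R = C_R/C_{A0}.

0.399

Exit C_A = C_{A0}(1−X) = 3.68×0.104 = 0.3827 kmol/m³.
In a CSTR the entire volume is at exit conditions, so r_R = 4.11×0.3827^1.5 = 0.9731 and r_S = 3.16×0.3827 = 1.209.
Fraction of consumed A going to R: r_R/(r_R+r_S) = 0.4459.
C_R = 0.4459·C_{A0}·X = 0.4459×3.68×0.896 = 1.47 kmol/m³; Y_R = C_R/C_{A0} = 0.399.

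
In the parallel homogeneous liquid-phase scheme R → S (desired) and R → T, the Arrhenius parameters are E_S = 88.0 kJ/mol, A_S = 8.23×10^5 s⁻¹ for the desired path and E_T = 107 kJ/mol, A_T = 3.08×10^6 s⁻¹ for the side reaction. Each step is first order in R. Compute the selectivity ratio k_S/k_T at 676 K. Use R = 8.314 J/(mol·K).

7.85

k_S/k_T = (A_S/A_T)·exp[−(E_S−E_T)/(RT)] = (A_S/A_T)·exp[(E_T−E_S)/(RT)].
(E_T−E_S)/(RT) = (107−88.0)×10³/(8.314×676) = 19000/5620 = 3.381.
k_S/k_T = (8.23×10^5/3.08×10^6)·exp(3.381) = 0.2672 × 29.39 = 7.85.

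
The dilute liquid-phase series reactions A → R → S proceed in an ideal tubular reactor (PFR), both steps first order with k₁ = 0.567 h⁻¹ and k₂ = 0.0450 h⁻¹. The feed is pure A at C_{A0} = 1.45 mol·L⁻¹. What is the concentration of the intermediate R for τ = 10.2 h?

0.990 mol·L⁻¹

For first-order series with pure A initially, C_R(τ) = k₁C_{A0}/(k₂−k₁)·(e^(−k₁τ) − e^(−k₂τ)).
e^(−k₁τ) = e^(−0.567×10.2) = e^(−5.783) = 0.003078; e^(−k₂τ) = e^(−0.4590) = 0.6319.
C_R = 0.567×1.45/(0.0450−0.567) × (0.003078−0.6319) = (-1.575)×(-0.6288) = 0.9904 mol·L⁻¹.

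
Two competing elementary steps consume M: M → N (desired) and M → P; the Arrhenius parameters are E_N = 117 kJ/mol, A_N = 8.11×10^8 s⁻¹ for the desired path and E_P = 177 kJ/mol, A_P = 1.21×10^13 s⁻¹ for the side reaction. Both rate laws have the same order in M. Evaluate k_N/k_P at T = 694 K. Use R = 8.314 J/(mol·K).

With equal orders, S_{N/P} = k_N/k_P = (A_N/A_P)·exp[(E_P−E_N)/(RT)].
(E_P−E_N)/(RT) = (177−117)×10³/(8.314×694) = 60000/5770 = 10.40.
k_N/k_P = (8.11×10^8/1.21×10^13)·exp(10.40) = 6.702×10^-5 × 32819 = 2.20.
Since E_N < E_P, lowering the temperature improves selectivity toward N.

2.20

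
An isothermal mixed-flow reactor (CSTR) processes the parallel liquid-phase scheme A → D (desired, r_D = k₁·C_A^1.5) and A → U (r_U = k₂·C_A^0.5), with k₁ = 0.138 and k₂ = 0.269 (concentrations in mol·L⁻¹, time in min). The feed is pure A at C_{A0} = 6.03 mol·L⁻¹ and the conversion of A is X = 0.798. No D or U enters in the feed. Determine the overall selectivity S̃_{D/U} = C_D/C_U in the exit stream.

Exit C_A = C_{A0}(1−X) = 6.03×0.202 = 1.218 mol·L⁻¹.
Rates in a CSTR are evaluated at the outlet concentration: r_D = 0.138×1.218^1.5 = 0.1855, r_U = 0.269×1.218^0.5 = 0.2969.
Overall selectivity = C_D/C_U = r_Dτ/(r_Uτ) = r_D/r_U = 0.625.

0.625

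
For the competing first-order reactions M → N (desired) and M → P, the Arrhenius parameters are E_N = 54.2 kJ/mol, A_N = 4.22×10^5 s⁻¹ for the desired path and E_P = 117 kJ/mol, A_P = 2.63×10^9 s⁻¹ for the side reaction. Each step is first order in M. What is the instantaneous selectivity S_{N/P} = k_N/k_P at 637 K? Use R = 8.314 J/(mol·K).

k_N/k_P = (A_N/A_P)·exp[−(E_N−E_P)/(RT)] = (A_N/A_P)·exp[(E_P−E_N)/(RT)].
(E_P−E_N)/(RT) = (117−54.2)×10³/(8.314×637) = 62800/5296 = 11.86.
k_N/k_P = (4.22×10^5/2.63×10^9)·exp(11.86) = 1.605×10^-4 × 1.412×10^5 = 22.7.

22.7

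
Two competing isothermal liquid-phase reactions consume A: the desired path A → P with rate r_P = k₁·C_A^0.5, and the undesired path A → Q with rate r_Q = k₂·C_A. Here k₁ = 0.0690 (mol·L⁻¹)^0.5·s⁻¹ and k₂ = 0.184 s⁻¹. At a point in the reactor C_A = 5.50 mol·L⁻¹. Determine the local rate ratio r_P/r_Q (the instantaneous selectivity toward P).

0.160

S_{P/Q} = r_P/r_Q = (k₁·C_A^0.5)/(k₂·C_A) = (k₁/k₂)·C_A^-0.5.
= (0.0690×5.500^0.5) / (0.184×5.500) = 0.1618/1.012 = 0.160.
The undesired path is higher order in A, so low C_A (CSTR or dilute feed) favours P.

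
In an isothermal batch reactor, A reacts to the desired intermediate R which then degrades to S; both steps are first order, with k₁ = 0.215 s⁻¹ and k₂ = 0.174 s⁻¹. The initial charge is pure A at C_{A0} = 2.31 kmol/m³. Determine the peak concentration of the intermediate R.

0.941 kmol/m³

For a first-order series the maximum intermediate yield is C_{R,max}/C_{A0} = (k₁/k₂)^[k₂/(k₂−k₁)].
= (0.215/0.174)^(0.174/(0.174−0.215)) = (1.236)^(-4.244) = 0.4074.
C_{R,max} = 0.4074×2.31 = 0.941 kmol/m³.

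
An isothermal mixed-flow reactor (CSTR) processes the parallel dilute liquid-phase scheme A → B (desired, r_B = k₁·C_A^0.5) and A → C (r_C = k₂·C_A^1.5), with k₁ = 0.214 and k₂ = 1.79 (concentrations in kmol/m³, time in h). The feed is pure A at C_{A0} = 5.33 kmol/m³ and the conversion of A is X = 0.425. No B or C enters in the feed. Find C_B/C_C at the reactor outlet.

0.0390

Exit C_A = C_{A0}(1−X) = 5.33×0.575 = 3.065 kmol/m³.
Rates in a CSTR are evaluated at the outlet concentration: r_B = 0.214×3.065^0.5 = 0.3746, r_C = 1.79×3.065^1.5 = 9.604.
Overall selectivity = C_B/C_C = r_Bτ/(r_Cτ) = r_B/r_C = 0.0390.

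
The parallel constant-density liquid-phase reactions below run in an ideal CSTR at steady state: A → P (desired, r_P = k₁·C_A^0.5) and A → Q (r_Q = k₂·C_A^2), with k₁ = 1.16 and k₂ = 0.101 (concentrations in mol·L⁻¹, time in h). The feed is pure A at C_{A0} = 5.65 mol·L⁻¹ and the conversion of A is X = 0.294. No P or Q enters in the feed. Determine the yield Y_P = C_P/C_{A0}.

0.174

Exit C_A = C_{A0}(1−X) = 5.65×0.706 = 3.989 mol·L⁻¹.
A CSTR operates uniformly at the exit composition, giving r_P = 2.317 and r_Q = 1.607 (each k·C_A^n at C_A = 3.989).
Fraction of consumed A going to P: r_P/(r_P+r_Q) = 0.5904.
C_P = 0.5904·C_{A0}·X = 0.5904×5.65×0.294 = 0.981 mol·L⁻¹; Y_P = C_P/C_{A0} = 0.174.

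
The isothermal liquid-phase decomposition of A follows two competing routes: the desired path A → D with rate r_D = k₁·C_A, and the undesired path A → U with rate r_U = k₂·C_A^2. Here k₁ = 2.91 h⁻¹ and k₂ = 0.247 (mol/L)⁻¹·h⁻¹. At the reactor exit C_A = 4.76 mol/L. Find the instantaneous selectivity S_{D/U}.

2.48

S_{D/U} = r_D/r_U = (k₁·C_A)/(k₂·C_A^2) = (k₁/k₂)·C_A⁻¹.
= (2.91×4.760) / (0.247×4.760^2) = 13.85/5.596 = 2.48.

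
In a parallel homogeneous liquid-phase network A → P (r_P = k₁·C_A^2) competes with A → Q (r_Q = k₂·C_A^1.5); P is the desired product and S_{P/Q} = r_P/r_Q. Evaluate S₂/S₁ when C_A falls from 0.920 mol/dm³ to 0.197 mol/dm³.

0.463

S_{P/Q} = (k₁/k₂)·C_A^0.5, so S₂/S₁ = (C_{A,2}/C_{A,1})^0.5.
= (0.197/0.920)^0.5 = (0.2141)^0.5 = 0.463.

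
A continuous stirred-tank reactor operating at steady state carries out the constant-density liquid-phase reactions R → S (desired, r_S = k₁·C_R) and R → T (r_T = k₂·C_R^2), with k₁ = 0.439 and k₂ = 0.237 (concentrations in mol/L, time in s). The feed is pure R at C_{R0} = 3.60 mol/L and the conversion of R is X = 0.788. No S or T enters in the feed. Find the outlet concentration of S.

2.01 mol/L

Exit C_R = C_{R0}(1−X) = 3.60×0.212 = 0.7632 mol/L.
In a CSTR the entire volume is at exit conditions, so r_S = 0.439×0.7632 = 0.3350 and r_T = 0.237×0.7632^2 = 0.1380.
Fraction of consumed R going to S: r_S/(r_S+r_T) = 0.7082.
C_S = 0.7082·C_{R0}·X = 0.7082×3.60×0.788 = 2.01 mol/L.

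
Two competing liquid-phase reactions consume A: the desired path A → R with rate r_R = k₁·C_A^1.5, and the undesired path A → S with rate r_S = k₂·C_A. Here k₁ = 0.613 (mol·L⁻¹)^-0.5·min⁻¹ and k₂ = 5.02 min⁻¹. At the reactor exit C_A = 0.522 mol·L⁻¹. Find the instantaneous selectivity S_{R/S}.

0.0882

S_{R/S} = r_R/r_S = (k₁·C_A^1.5)/(k₂·C_A) = (k₁/k₂)·C_A^0.5.
= (0.613×0.5220^1.5) / (5.02×0.5220) = 0.2312/2.620 = 0.0882.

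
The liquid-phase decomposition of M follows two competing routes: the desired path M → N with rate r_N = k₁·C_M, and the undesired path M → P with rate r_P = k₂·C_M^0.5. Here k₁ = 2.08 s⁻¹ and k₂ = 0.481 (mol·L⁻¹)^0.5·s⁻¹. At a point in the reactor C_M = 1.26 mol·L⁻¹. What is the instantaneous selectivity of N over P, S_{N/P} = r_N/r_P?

S_{N/P} = r_N/r_P = (k₁·C_M)/(k₂·C_M^0.5) = (k₁/k₂)·C_M^0.5.
= (2.08×1.260) / (0.481×1.260^0.5) = 2.621/0.5399 = 4.85.

4.85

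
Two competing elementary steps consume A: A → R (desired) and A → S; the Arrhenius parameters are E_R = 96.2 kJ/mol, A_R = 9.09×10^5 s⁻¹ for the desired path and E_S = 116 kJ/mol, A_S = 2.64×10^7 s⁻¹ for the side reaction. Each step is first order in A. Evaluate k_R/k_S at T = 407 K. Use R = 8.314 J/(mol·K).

12.0

With equal orders, S_{R/S} = k_R/k_S = (A_R/A_S)·exp[(E_S−E_R)/(RT)].
(E_S−E_R)/(RT) = (116−96.2)×10³/(8.314×407) = 19800/3384 = 5.851.
k_R/k_S = (9.09×10^5/2.64×10^7)·exp(5.851) = 0.03443 × 347.7 = 12.0.
Since E_R < E_S, lowering the temperature improves selectivity toward R.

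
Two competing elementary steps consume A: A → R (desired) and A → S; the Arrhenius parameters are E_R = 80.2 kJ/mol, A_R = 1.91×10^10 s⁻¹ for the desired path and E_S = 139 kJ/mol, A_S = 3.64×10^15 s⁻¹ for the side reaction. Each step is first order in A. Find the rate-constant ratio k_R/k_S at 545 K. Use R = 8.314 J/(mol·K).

2.27

Since both paths have the same order in A, the concentration cancels and S_{R/S} = k_R/k_S = (A_R/A_S)·exp[(E_S−E_R)/(RT)].
(E_S−E_R)/(RT) = (139−80.2)×10³/(8.314×545) = 58800/4531 = 12.98.
k_R/k_S = (1.91×10^10/3.64×10^15)·exp(12.98) = 5.247×10^-6 × 4.323×10^5 = 2.27.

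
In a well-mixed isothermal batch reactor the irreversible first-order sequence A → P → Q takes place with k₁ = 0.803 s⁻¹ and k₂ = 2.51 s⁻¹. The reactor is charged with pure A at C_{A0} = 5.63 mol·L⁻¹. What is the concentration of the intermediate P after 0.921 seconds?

Solving the coupled first-order balances gives C_P(t) = [k₁/(k₂−k₁)]·C_{A0}·(e^(−k₁t) − e^(−k₂t)).
e^(−k₁t) = e^(−0.803×0.921) = e^(−0.7396) = 0.4773; e^(−k₂t) = e^(−2.312) = 0.09909.
C_P = 0.803×5.63/(2.51−0.803) × (0.4773−0.09909) = 2.648×0.3782 = 1.002 mol·L⁻¹.

1.00 mol·L⁻¹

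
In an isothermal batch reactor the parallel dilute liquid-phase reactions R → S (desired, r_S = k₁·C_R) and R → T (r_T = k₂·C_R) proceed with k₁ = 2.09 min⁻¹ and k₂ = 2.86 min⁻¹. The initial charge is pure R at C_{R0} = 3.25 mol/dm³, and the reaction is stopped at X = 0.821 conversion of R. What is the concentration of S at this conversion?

C_R = C_{R0}(1−X) = 0.5818 mol/dm³.
Both paths are first order in R, so the instantaneous fraction to S is constant: dC_S/d(−C_R) = k₁/(k₁+k₂) = 0.4222.
C_S = 0.4222·(C_{R0}−C_R) = 0.4222×2.668 = 1.13 mol/dm³.

1.13 mol/dm³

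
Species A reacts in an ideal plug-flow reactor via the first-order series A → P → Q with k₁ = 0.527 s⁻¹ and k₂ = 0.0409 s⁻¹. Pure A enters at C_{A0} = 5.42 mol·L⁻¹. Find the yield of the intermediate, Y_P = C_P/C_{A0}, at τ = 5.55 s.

0.806

The intermediate concentration in a first-order A→B→C sequence is C_P = k₁C_{A0}(e^(−k₁τ) − e^(−k₂τ))/(k₂−k₁).
e^(−k₁τ) = e^(−0.527×5.55) = e^(−2.925) = 0.05367; e^(−k₂τ) = e^(−0.2270) = 0.7969.
C_P = 0.527×5.42/(0.0409−0.527) × (0.05367−0.7969) = (-5.876)×(-0.7433) = 4.367 mol·L⁻¹.
Y_P = C_P/C_{A0} = 4.367/5.42 = 0.806.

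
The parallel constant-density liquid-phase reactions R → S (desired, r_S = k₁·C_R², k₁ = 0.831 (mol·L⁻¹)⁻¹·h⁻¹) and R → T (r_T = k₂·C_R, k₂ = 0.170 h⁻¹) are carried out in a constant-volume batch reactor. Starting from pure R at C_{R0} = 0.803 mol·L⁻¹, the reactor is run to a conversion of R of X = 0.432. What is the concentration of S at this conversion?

C_R = C_{R0}(1−X) = 0.4561 mol·L⁻¹.
Along a PFR/batch, dC_T/dC_R = −r_T/(r_S+r_T) = −k₂/(k₂+k₁·C_R).
Integrating from C_{R0} to C_R: C_T = (0.170/0.831)·ln[(0.170+0.831·0.803)/(0.170+0.831·0.456)] = 0.2046·ln(0.8373/0.5490) = 0.08634 mol·L⁻¹.
Then C_S = (C_{R0}−C_R) − C_T = 0.3469 − 0.08634 = 0.2606 mol·L⁻¹.

0.261 mol·L⁻¹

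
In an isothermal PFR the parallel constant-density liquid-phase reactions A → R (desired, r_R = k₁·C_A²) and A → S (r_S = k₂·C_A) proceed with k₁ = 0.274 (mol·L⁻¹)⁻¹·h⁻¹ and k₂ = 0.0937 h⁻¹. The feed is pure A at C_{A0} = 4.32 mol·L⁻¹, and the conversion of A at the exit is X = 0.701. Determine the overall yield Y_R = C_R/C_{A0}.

C_A = C_{A0}(1−X) = 1.292 mol·L⁻¹.
Along a PFR/batch, dC_S/dC_A = −r_S/(r_R+r_S) = −k₂/(k₂+k₁·C_A).
Integrating from C_{A0} to C_A: C_S = (0.0937/0.274)·ln[(0.0937+0.274·4.32)/(0.0937+0.274·1.29)] = 0.3420·ln(1.277/0.4476) = 0.3586 mol·L⁻¹.
Then C_R = (C_{A0}−C_A) − C_S = 3.028 − 0.3586 = 2.670 mol·L⁻¹.
Y_R = C_R/C_{A0} = 2.670/4.32 = 0.618.

0.618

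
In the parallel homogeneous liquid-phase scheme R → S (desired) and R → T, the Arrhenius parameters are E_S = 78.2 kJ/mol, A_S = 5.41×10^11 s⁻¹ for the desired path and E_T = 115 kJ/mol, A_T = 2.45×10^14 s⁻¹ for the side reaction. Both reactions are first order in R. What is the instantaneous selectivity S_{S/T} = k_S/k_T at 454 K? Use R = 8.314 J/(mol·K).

37.9

With equal orders, S_{S/T} = k_S/k_T = (A_S/A_T)·exp[(E_T−E_S)/(RT)].
(E_T−E_S)/(RT) = (115−78.2)×10³/(8.314×454) = 36800/3775 = 9.749.
k_S/k_T = (5.41×10^11/2.45×10^14)·exp(9.749) = 0.002208 × 17146 = 37.9.
Since E_S < E_T, lowering the temperature improves selectivity toward S.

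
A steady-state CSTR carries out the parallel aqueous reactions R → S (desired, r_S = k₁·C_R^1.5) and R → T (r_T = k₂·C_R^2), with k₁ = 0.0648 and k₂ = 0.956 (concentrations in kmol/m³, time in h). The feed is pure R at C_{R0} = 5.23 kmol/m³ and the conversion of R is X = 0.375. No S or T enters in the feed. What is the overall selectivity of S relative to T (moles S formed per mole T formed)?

0.0375

Exit C_R = C_{R0}(1−X) = 5.23×0.625 = 3.269 kmol/m³.
In a CSTR the entire volume is at exit conditions, so r_S = 0.0648×3.269^1.5 = 0.3830 and r_T = 0.956×3.269^2 = 10.21.
Overall selectivity = C_S/C_T = r_Sτ/(r_Tτ) = r_S/r_T = 0.0375.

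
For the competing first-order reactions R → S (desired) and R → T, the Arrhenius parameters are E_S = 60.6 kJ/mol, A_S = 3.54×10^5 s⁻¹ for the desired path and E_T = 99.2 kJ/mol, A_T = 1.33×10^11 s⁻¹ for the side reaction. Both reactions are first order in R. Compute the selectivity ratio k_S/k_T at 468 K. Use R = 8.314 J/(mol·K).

With equal orders, S_{S/T} = k_S/k_T = (A_S/A_T)·exp[(E_T−E_S)/(RT)].
(E_T−E_S)/(RT) = (99.2−60.6)×10³/(8.314×468) = 38600/3891 = 9.920.
k_S/k_T = (3.54×10^5/1.33×10^11)·exp(9.920) = 2.662×10^-6 × 20342 = 0.0541.
Since E_S < E_T, lowering the temperature improves selectivity toward S.

0.0541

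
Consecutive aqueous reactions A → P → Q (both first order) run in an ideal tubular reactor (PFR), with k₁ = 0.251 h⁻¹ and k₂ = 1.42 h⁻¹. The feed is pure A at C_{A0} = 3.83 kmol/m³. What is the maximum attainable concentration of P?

0.467 kmol/m³

At the optimum, C_{P,max}/C_{A0} = (k₁/k₂)^[k₂/(k₂−k₁)].
= (0.251/1.42)^(1.42/(1.42−0.251)) = (0.1768)^(1.215) = 0.1218.
C_{P,max} = 0.1218×3.83 = 0.467 kmol/m³.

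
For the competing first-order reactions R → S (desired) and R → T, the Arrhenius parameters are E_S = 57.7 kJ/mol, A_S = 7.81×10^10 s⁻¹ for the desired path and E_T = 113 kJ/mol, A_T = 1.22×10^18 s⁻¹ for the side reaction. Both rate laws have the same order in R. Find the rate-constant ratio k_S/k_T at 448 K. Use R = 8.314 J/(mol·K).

k_S/k_T = (A_S/A_T)·exp[−(E_S−E_T)/(RT)] = (A_S/A_T)·exp[(E_T−E_S)/(RT)].
(E_T−E_S)/(RT) = (113−57.7)×10³/(8.314×448) = 55300/3725 = 14.85.
k_S/k_T = (7.81×10^10/1.22×10^18)·exp(14.85) = 6.402×10^-8 × 2.805×10^6 = 0.180.

0.180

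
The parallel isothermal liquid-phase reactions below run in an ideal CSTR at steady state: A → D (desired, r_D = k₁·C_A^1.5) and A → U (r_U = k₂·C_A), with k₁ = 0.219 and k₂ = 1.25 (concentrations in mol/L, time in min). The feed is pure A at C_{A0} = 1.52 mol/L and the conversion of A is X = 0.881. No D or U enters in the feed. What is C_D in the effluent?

Exit C_A = C_{A0}(1−X) = 1.52×0.119 = 0.1809 mol/L.
In a CSTR the entire volume is at exit conditions, so r_D = 0.219×0.1809^1.5 = 0.01685 and r_U = 1.25×0.1809 = 0.2261.
Fraction of consumed A going to D: r_D/(r_D+r_U) = 0.06935.
C_D = 0.06935·C_{A0}·X = 0.06935×1.52×0.881 = 0.0929 mol/L.

0.0929 mol/L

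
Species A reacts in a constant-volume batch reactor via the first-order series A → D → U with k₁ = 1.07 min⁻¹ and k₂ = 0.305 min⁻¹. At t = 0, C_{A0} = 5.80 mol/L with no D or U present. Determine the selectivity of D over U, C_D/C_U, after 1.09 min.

4.68

The intermediate concentration in a first-order A→B→C sequence is C_D = k₁C_{A0}(e^(−k₁t) − e^(−k₂t))/(k₂−k₁).
e^(−k₁t) = e^(−1.07×1.09) = e^(−1.166) = 0.3115; e^(−k₂t) = e^(−0.3325) = 0.7172.
C_D = 1.07×5.80/(0.305−1.07) × (0.3115−0.7172) = (-8.112)×(-0.4056) = 3.291 mol/L.
C_A = C_{A0}e^(−k₁t) = 1.807 mol/L, so C_U = C_{A0}−C_A−C_D = 0.7024 mol/L; C_D/C_U = 4.68.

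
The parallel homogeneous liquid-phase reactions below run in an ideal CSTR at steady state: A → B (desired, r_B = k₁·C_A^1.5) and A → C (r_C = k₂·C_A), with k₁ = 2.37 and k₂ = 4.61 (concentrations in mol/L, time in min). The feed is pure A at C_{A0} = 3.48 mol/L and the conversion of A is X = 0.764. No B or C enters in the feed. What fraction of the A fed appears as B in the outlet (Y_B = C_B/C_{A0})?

Exit C_A = C_{A0}(1−X) = 3.48×0.236 = 0.8213 mol/L.
A CSTR operates uniformly at the exit composition, giving r_B = 1.764 and r_C = 3.786 (each k·C_A^n at C_A = 0.8213).
Fraction of consumed A going to B: r_B/(r_B+r_C) = 0.3178.
C_B = 0.3178·C_{A0}·X = 0.3178×3.48×0.764 = 0.845 mol/L; Y_B = C_B/C_{A0} = 0.243.

0.243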